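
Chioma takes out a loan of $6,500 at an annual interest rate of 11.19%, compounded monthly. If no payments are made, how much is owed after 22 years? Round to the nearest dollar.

Periodic rate = 11.19%/12 = 0.009325; periods = 12·22 = 264.
A = 6,500·(1 + 0.009325)^264 ≈ 6,500·11.592898565 ≈ 75,353.8407.

$75,354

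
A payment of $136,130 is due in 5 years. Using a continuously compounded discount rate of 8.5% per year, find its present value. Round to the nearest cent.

$88,997.68

P = A·e^(−rt) = 136,130·e^(−0.425).
e^(−0.425) ≈ 0.65376978513, so P ≈ 88,997.6808.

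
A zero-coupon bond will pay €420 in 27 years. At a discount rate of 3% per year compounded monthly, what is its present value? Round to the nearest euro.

Growth factor = (1 + 0.0025)^324 ≈ 2.24563691.
P = 420/2.24563691 ≈ 187.0293.

€187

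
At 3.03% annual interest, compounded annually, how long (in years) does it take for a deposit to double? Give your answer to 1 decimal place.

(1 + 0.0303)^t = 2.
t = ln 2 / ln(1 + 0.0303) ≈ 0.69315/0.02985 ≈ 23.2210.

23.2 years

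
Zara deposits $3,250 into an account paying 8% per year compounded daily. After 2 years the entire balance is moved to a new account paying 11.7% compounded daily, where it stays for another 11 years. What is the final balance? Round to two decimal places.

$13,810.53

After 2 years at 8%: 3,250 × 1.1734902975 ≈ 3,813.8435.
Then 11 years at 11.7%: 3,813.8435 × 3.6211576642 ≈ 13,810.5285.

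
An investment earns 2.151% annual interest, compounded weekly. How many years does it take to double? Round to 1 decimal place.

(1 + 0.000413654)^(52t) = 2.
52t = ln 2 / ln(1 + 0.000413654) ≈ 0.69315/0.000413568 ≈ 1676.0162.
t ≈ 32.2311.

32.2 years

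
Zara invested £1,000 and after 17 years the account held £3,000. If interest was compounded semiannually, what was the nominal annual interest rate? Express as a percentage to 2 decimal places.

6.57%

(1 + r/2)^34 = 3,000/1,000 = 3.
1 + r/2 = 3^(1/34) ≈ 1.03284, so r/2 ≈ 0.0328398.
r ≈ 2·0.0328398 = 6.56797%.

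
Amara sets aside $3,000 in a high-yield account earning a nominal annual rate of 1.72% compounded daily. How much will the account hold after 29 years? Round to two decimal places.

Growth factor = (1 + 0.0172/365)^10585 ≈ 1.646724639.
A ≈ 3,000 × 1.646724639 ≈ 4,940.1739.

$4,940.17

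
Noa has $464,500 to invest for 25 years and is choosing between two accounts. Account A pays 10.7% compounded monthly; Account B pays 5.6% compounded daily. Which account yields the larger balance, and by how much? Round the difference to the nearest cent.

Account A, by $4,778,101.69

Account A growth factor: (1 + 0.107/12)^300 ≈ 14.3413128313; balance ≈ 6,661,539.8101.
Account B growth factor: (1 + 0.056/365)^9125 ≈ 4.054764517403; balance ≈ 1,883,438.1183.
Account A is larger by 4,778,101.6918.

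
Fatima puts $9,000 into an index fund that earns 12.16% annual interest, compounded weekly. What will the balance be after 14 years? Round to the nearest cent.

Growth factor = (1 + 0.1216/52)^728 ≈ 5.4762064043.
A ≈ 9,000 × 5.4762064043 ≈ 49,285.8576.

$49,285.86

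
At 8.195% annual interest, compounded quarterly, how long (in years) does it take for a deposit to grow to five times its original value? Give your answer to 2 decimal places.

(1 + 0.0204875)^(4t) = 5.
4t = ln 5 / ln(1 + 0.0204875) ≈ 1.6094/0.0202805 ≈ 79.3591.
t ≈ 19.8398.

19.84 years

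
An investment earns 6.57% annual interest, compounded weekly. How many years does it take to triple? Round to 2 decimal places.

(1 + 0.00126346)^(52t) = 3.
52t = ln 3 / ln(1 + 0.00126346) ≈ 1.0986/0.00126266 ≈ 870.0749.
t ≈ 16.7322.

16.73 years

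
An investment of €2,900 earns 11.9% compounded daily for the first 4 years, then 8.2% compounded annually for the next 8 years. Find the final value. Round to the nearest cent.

After 4 years at 11.9%: 2,900 × 1.60949815 ≈ 4,667.5446.
Then 8 years at 8.2%: 4,667.5446 × 1.878529788 ≈ 8,768.1216.

€8,768.12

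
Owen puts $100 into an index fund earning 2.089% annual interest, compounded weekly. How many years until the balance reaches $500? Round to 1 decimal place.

We need (1 + 0.000401731)^(52t) = 5, so 52t = ln 5 / ln 1.000402 ≈ 4007.0647.
t ≈ 4007.0647/52 = 77.0589 years.

77.1 years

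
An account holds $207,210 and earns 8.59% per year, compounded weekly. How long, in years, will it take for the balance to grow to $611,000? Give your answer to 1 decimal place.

12.6 years

We need (1 + 0.00165192)^(52t) = 2.9487, so 52t = ln 2.9487 / ln 1.001652 ≈ 655.1498.
t ≈ 655.1498/52 = 12.5990 years.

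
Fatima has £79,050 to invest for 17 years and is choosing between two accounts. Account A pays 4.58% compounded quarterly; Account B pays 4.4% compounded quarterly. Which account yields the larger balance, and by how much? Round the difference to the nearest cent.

A: (1 + 0.01145)^68 ≈ 2.16880484017, so 79,050 × 2.16880484017 ≈ 171,444.0226.
B: (1 + 0.011)^68 ≈ 2.10415912676, so 79,050 × 2.10415912676 ≈ 166,333.7790.
Difference ≈ 5,110.2436 in favor of A.

Account A, by £5,110.24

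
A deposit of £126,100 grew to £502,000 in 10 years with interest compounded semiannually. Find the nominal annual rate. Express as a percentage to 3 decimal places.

14.304%

(1 + r/2)^20 = 502,000/126,100 = 3.98097.
1 + r/2 = 3.98097^(1/20) ≈ 1.071518, so r/2 ≈ 0.0715179.
r ≈ 2·0.0715179 = 14.30358%.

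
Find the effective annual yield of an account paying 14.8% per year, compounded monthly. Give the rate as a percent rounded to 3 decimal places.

15.846%

EAR = (1 + 14.8%/12)^12 − 1 = (1 + 0.0123333)^12 − 1.
(1 + 0.0123333)^12 ≈ 1.158464, so EAR ≈ 15.84637%.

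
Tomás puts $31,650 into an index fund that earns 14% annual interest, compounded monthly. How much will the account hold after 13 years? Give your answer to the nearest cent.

$193,292.26

Periodic rate = 14%/12 = 0.0116667; periods = 12·13 = 156.
A = 31,650·(1 + 0.14/12)^156 ≈ 31,650·6.10718038709 ≈ 193,292.2593.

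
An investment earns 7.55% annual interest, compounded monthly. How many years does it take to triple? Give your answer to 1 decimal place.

(1 + 0.00629167)^(12t) = 3.
12t = ln 3 / ln(1 + 0.00629167) ≈ 1.0986/0.00627196 ≈ 175.1626.
t ≈ 14.5969.

14.6 years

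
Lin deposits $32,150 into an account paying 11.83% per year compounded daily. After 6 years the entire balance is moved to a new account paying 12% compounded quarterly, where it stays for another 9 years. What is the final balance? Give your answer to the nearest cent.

After 6 years at 11.83%: 32,150 × 2.03335064896 ≈ 65,372.2234.
Then 9 years at 12%: 65,372.2234 × 2.898278328 ≈ 189,466.8982.

$189,466.90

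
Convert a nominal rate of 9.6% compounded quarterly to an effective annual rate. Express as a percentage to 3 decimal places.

One year is 4 periods at 0.024 each: (1 + 0.024)^4 ≈ 1.099512.
EAR = 1.099512 − 1 ≈ 9.95116%.

9.951%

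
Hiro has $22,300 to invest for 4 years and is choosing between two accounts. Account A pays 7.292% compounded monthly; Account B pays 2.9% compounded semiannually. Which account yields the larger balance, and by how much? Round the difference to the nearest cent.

Account A, by $4,804.15

Account A growth factor: (1 + 0.07292/12)^48 ≈ 1.3374935172; balance ≈ 29,826.1054.
Account B growth factor: (1 + 0.0145)^8 ≈ 1.1220608535; balance ≈ 25,021.9570.
Account A is larger by 4,804.1484.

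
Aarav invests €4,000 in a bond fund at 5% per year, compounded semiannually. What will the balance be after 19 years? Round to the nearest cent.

€10,222.73

Periodic rate = 5%/2 = 0.025; periods = 2·19 = 38.
A = 4,000·(1 + 0.025)^38 ≈ 4,000·2.5556824161 ≈ 10,222.7297.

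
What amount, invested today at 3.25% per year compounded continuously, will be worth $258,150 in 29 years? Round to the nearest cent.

$100,588.79

P = A·e^(−rt) = 258,150·e^(−0.9425).
e^(−0.9425) ≈ 0.389652485465, so P ≈ 100,588.7891.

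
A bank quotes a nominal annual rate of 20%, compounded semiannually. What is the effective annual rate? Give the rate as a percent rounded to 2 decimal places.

One year is 2 periods at 0.1 each: (1 + 0.1)^2 ≈ 1.21.
EAR = 1.21 − 1 ≈ 21.00000%.

21.00%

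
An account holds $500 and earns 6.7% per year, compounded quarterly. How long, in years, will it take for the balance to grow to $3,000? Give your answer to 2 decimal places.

(1 + 0.01675)^(4t) = 3,000/500 = 6.
4t·ln(1 + 0.01675) = ln(6); 4t = 1.7918/0.0166113 ≈ 107.8641.
t ≈ 26.9660 years.

26.97 years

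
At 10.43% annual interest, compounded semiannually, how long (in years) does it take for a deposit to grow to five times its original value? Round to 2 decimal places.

15.83 years

(1 + 0.05215)^(2t) = 5.
2t = ln 5 / ln(1 + 0.05215) ≈ 1.6094/0.0508357 ≈ 31.6596.
t ≈ 15.8298.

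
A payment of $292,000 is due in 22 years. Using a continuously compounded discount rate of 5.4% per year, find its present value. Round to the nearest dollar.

$89,010

P = A·e^(−rt) = 292,000·e^(−1.188).
e^(−1.188) ≈ 0.304830315443, so P ≈ 89,010.4521.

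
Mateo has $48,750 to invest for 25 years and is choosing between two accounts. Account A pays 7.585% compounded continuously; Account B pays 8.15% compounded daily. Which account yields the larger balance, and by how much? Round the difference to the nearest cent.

Account B, by $49,178.65

A: e^(0.07585·25) = e^1.89625 ≈ 6.66086928961, so 48,750 × 6.66086928961 ≈ 324,717.3779.
B: (1 + 0.0815/365)^9125 ≈ 7.66966209917, so 48,750 × 7.66966209917 ≈ 373,896.0273.
Difference ≈ 49,178.6495 in favor of B.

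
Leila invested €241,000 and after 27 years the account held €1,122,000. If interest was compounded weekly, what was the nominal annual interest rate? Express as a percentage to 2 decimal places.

5.70%

(1 + r/52)^1404 = 1,122,000/241,000 = 4.6556.
1 + r/52 = 4.6556^(1/1404) ≈ 1.001096, so r/52 ≈ 0.00109609.
r ≈ 52·0.00109609 = 5.69968%.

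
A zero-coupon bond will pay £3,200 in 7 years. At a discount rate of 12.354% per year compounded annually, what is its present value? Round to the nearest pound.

£1,416

Growth factor = (1 + 0.12354)^7 ≈ 2.260058969.
P = 3,200/2.260058969 ≈ 1,415.8923.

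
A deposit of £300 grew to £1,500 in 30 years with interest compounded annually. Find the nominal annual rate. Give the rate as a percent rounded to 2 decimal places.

5.51%

(1 + r)^30 = 1,500/300 = 5.
1 + r = 5^(1/30) ≈ 1.055113, so r ≈ 0.0551131.
r ≈ 5.51131%.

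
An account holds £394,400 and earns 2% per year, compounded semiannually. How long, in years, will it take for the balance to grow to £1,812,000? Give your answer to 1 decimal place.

We need (1 + 0.01)^(2t) = 4.5943, so 2t = ln 4.5943 / ln 1.01 ≈ 153.2432.
t ≈ 153.2432/2 = 76.6216 years.

76.6 years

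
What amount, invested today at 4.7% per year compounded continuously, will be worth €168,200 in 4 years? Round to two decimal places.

€139,372.99

P = A·e^(−rt) = 168,200·e^(−0.188).
e^(−0.188) ≈ 0.828614707233, so P ≈ 139,372.9938.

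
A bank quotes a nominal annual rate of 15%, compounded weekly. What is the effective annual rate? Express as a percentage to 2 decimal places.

16.16%

EAR = (1 + 15%/52)^52 − 1 = (1 + 0.00288462)^52 − 1.
(1 + 0.00288462)^52 ≈ 1.161583, so EAR ≈ 16.15834%.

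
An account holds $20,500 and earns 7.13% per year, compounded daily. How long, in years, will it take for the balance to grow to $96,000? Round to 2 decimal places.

(1 + 0.000195342)^(365t) = 96,000/20,500 = 4.6829.
365t·ln(1 + 0.000195342) = ln(4.6829); 365t = 1.5439/0.000195323 ≈ 7904.4466.
t ≈ 21.6560 years.

21.66 years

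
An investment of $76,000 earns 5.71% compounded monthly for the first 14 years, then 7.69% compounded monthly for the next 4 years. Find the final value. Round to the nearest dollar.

Phase 1: 76,000·(1 + 0.0571/12)^168 ≈ 168,719.4787.
Phase 2: 168,719.4787·(1 + 0.0769/12)^48 ≈ 229,259.8405.

$229,260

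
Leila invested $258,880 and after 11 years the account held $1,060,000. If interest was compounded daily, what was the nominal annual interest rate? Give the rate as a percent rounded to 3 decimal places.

The 4015-period growth factor is 1,060,000/258,880 = 4.09456.
r/365 = 4.09456^(1/4015) − 1 ≈ 0.00035116, so r ≈ 365·0.00035116 = 12.81734%.

12.817%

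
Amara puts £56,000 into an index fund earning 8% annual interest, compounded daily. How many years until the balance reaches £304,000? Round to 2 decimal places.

(1 + 0.000219178)^(365t) = 304,000/56,000 = 5.4286.
365t·ln(1 + 0.000219178) = ln(5.4286); 365t = 1.6917/0.000219154 ≈ 7719.1176.
t ≈ 21.1483 years.

21.15 years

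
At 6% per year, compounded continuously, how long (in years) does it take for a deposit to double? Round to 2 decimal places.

e^(0.06t) = 2, so 0.06t = ln 2 ≈ 0.69315.
t ≈ 0.69315/0.06 ≈ 11.5525.

11.55 years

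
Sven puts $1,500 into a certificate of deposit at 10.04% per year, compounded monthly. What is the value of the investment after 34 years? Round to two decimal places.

$44,919.14

Periodic rate = 10.04%/12 = 0.00836667; periods = 12·34 = 408.
A = 1,500·(1 + 0.1004/12)^408 ≈ 1,500·29.946094901 ≈ 44,919.1424.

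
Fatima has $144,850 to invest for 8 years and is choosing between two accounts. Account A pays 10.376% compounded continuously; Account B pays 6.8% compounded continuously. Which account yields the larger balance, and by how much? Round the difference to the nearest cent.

Account A, by $82,653.96

A: e^(0.10376·8) = e^0.83008 ≈ 2.2935022131, so 144,850 × 2.2935022131 ≈ 332,213.7956.
B: e^(0.068·8) = e^0.544 ≈ 1.72288463601, so 144,850 × 1.72288463601 ≈ 249,559.8395.
Difference ≈ 82,653.9560 in favor of A.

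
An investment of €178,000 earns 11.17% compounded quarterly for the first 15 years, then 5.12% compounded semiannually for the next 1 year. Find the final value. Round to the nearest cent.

After 15 years at 11.17%: 178,000 × 5.2201828519 ≈ 929,192.5476.
Then 1 years at 5.12%: 929,192.5476 × 1.05185536 ≈ 977,376.1617.

€977,376.16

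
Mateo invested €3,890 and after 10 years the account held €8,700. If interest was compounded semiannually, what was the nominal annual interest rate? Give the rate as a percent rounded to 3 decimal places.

The 20-period growth factor is 8,700/3,890 = 2.2365.
r/2 = 2.2365^(1/20) − 1 ≈ 0.0410665, so r ≈ 2·0.0410665 = 8.21331%.

8.213%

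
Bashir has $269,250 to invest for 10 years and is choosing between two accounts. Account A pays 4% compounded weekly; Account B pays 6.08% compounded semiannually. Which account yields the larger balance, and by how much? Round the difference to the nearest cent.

Account A growth factor: (1 + 0.04/52)^520 ≈ 1.49159532142; balance ≈ 401,612.0403.
Account B growth factor: (1 + 0.0304)^20 ≈ 1.82019115785; balance ≈ 490,086.4693.
Account B is larger by 88,474.4290.

Account B, by $88,474.43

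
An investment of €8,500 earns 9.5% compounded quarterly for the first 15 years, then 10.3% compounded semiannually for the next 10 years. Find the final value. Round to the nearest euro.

After 15 years at 9.5%: 8,500 × 4.0891673651 ≈ 34,757.9226.
Then 10 years at 10.3%: 34,757.9226 × 2.7301439131 ≈ 94,894.1308.

€94,894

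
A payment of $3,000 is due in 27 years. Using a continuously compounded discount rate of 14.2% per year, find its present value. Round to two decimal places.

P = A·e^(−rt) = 3,000·e^(−3.834).
e^(−3.834) ≈ 0.02162295061, so P ≈ 64.8689.

$64.87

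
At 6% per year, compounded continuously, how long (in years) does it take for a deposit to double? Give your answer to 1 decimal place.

11.6 years

e^(0.06t) = 2, so 0.06t = ln 2 ≈ 0.69315.
t ≈ 0.69315/0.06 ≈ 11.5525.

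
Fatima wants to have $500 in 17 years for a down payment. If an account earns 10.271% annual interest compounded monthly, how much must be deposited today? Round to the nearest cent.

Periodic rate = 10.271%/12 = 0.00855917; 204 periods.
P = 500/(1 + 0.10271/12)^204 ≈ 500/5.68959982 ≈ 87.8796.

$87.88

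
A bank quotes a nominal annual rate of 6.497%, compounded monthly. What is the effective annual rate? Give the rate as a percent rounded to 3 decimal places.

6.694%

EAR = (1 + 6.497%/12)^12 − 1 = (1 + 0.00541417)^12 − 1.
(1 + 0.00541417)^12 ≈ 1.06694, so EAR ≈ 6.69400%.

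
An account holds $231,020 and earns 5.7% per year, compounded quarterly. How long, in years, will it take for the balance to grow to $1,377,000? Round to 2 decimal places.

31.54 years

We need (1 + 0.01425)^(4t) = 5.9605, so 4t = ln 5.9605 / ln 1.01425 ≈ 126.1647.
t ≈ 126.1647/4 = 31.5412 years.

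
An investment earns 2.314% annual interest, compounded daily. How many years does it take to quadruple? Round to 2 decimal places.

(1 + 0.0000633973)^(365t) = 4.
365t = ln 4 / ln(1 + 0.0000633973) ≈ 1.3863/6.33953e-05 ≈ 21867.4797.
t ≈ 59.9109.

59.91 years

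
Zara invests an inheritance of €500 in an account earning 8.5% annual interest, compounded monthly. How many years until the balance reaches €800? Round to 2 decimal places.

5.55 years

We need (1 + 0.00708333)^(12t) = 1.6, so 12t = ln 1.6 / ln 1.007083 ≈ 66.5882.
t ≈ 66.5882/12 = 5.5490 years.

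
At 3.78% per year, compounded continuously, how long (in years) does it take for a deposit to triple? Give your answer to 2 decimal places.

e^(0.0378t) = 3, so 0.0378t = ln 3 ≈ 1.0986.
t ≈ 1.0986/0.0378 ≈ 29.0638.

29.06 years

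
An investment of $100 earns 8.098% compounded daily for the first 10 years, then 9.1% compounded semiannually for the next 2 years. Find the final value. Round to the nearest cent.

$268.50

After 10 years at 8.098%: 100 × 2.24725659 ≈ 224.7257.
Then 2 years at 9.1%: 224.7257 × 1.19480257 ≈ 268.5028.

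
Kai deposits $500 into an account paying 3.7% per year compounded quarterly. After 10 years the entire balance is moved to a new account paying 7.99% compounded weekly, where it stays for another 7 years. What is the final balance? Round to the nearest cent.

Phase 1: 500·(1 + 0.00925)^40 ≈ 722.6372.
Phase 2: 722.6372·(1 + 0.0799/52)^364 ≈ 1,263.6733.

$1,263.67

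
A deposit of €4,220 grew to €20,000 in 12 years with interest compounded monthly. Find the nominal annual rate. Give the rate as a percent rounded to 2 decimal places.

The 144-period growth factor is 20,000/4,220 = 4.73934.
r/12 = 4.73934^(1/144) − 1 ≈ 0.0108634, so r ≈ 12·0.0108634 = 13.03611%.

13.04%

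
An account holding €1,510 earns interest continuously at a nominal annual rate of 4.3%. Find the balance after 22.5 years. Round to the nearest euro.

A = P·e^(rt) = 1,510·e^(0.043·22.5) = 1,510·e^0.9675.
e^0.9675 ≈ 2.631357835, so A ≈ 3,973.3503.

€3,973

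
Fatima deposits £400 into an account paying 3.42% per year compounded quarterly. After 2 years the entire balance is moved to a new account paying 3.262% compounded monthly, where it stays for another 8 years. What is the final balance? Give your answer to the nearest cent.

After 2 years at 3.42%: 400 × 1.07048225 ≈ 428.1929.
Then 8 years at 3.262%: 428.1929 × 1.2977162 ≈ 555.6729.

£555.67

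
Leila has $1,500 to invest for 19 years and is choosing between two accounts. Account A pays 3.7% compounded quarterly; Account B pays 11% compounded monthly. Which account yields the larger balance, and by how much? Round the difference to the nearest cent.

Account B, by $8,992.53

A: (1 + 0.00925)^76 ≈ 2.013286652, so 1,500 × 2.013286652 ≈ 3,019.9300.
B: (1 + 0.11/12)^228 ≈ 8.0083037584, so 1,500 × 8.0083037584 ≈ 12,012.4556.
Difference ≈ 8,992.5257 in favor of B.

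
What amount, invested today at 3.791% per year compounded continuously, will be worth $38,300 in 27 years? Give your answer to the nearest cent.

$13,761.57

P = A·e^(−rt) = 38,300·e^(−1.02357).
e^(−1.02357) ≈ 0.35930991138, so P ≈ 13,761.5696.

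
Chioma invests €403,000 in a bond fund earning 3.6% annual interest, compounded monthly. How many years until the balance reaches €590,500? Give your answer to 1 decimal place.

10.6 years

(1 + 0.003)^(12t) = 590,500/403,000 = 1.4653.
12t·ln(1 + 0.003) = ln(1.4653); 12t = 0.38203/0.00299551 ≈ 127.5353.
t ≈ 10.6279 years.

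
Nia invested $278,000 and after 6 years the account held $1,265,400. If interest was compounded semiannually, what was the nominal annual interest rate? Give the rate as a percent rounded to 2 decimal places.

26.92%

(1 + r/2)^12 = 1,265,400/278,000 = 4.5518.
1 + r/2 = 4.5518^(1/12) ≈ 1.134615, so r/2 ≈ 0.134615.
r ≈ 2·0.134615 = 26.92303%.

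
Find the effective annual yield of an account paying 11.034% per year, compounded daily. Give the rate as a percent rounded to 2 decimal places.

EAR = (1 + 11.034%/365)^365 − 1 = (1 + 0.000302301)^365 − 1.
(1 + 0.000302301)^365 ≈ 1.116639, so EAR ≈ 11.66390%.

11.66%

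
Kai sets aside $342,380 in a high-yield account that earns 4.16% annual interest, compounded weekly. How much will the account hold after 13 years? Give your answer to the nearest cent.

$587,869.52

Growth factor = (1 + 0.0008)^676 ≈ 1.71700895141.
A ≈ 342,380 × 1.71700895141 ≈ 587,869.5248.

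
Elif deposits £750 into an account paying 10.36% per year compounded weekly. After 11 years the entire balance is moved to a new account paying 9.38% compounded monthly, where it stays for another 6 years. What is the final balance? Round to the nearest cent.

£4,101.68

After 11 years at 10.36%: 750 × 3.121976481 ≈ 2,341.4824.
Then 6 years at 9.38%: 2,341.4824 × 1.751743864 ≈ 4,101.6774.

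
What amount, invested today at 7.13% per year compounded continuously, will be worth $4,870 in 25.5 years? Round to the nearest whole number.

P = A·e^(−rt) = 4,870·e^(−1.81815).
e^(−1.81815) ≈ 0.162325776, so P ≈ 790.5265.

$791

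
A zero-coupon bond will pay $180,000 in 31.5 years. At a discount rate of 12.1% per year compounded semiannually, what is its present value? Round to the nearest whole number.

Growth factor = (1 + 0.0605)^63 ≈ 40.4736516731.
P = 180,000/40.4736516731 ≈ 4,447.3378.

$4,447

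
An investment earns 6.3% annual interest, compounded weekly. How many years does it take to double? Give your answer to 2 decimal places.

11.01 years

(1 + 0.00121154)^(52t) = 2.
52t = ln 2 / ln(1 + 0.00121154) ≈ 0.69315/0.00121081 ≈ 572.4680.
t ≈ 11.0090.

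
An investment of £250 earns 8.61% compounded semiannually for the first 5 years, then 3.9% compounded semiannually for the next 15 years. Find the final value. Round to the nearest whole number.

Phase 1: 250·(1 + 0.04305)^10 ≈ 381.0582.
Phase 2: 381.0582·(1 + 0.0195)^30 ≈ 680.1555.

£680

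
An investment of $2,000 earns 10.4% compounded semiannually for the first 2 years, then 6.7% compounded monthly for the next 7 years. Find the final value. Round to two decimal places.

$3,910.30

After 2 years at 10.4%: 2,000 × 1.224793744 ≈ 2,449.5875.
Then 7 years at 6.7%: 2,449.5875 × 1.59631135 ≈ 3,910.3043.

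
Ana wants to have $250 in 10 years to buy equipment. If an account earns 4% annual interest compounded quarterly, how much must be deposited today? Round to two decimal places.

Growth factor = (1 + 0.01)^40 ≈ 1.48886373.
P = 250/1.48886373 ≈ 167.9133.

$167.91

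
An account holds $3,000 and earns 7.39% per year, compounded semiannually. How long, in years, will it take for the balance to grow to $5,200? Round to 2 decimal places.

7.58 years

We need (1 + 0.03695)^(2t) = 1.7333, so 2t = ln 1.7333 / ln 1.03695 ≈ 15.1596.
t ≈ 15.1596/2 = 7.5798 years.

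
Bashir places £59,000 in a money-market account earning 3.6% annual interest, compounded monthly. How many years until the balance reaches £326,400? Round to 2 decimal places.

47.59 years

We need (1 + 0.003)^(12t) = 5.5322, so 12t = ln 5.5322 / ln 1.003 ≈ 571.0503.
t ≈ 571.0503/12 = 47.5875 years.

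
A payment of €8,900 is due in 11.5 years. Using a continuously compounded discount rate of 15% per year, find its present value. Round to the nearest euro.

P = A·e^(−rt) = 8,900·e^(−1.725).
e^(−1.725) ≈ 0.1781730518, so P ≈ 1,585.7402.

€1,586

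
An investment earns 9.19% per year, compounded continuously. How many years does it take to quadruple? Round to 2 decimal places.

15.08 years

e^(0.0919t) = 4, so 0.0919t = ln 4 ≈ 1.3863.
t ≈ 1.3863/0.0919 ≈ 15.0848.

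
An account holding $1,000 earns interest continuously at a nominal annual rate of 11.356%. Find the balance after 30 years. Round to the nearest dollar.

A = P·e^(rt) = 1,000·e^(0.11356·30) = 1,000·e^3.4068.
e^3.4068 ≈ 30.168550271, so A ≈ 30,168.5503.

$30,169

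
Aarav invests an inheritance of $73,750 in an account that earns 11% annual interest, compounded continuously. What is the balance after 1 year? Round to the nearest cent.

$82,325.51

A = P·e^(rt) = 73,750·e^(0.11·1) = 73,750·e^0.11.
e^0.11 ≈ 1.1162780705, so A ≈ 82,325.5077.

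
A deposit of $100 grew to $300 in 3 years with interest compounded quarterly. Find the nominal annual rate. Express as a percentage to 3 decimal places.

The 12-period growth factor is 300/100 = 3.
r/4 = 3^(1/12) − 1 ≈ 0.0958727, so r ≈ 4·0.0958727 = 38.34908%.

38.349%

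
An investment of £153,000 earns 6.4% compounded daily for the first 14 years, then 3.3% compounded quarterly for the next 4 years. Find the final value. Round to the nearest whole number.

Phase 1: 153,000·(1 + 0.064/365)^5110 ≈ 374,787.5669.
Phase 2: 374,787.5669·(1 + 0.00825)^16 ≈ 427,441.6781.

£427,442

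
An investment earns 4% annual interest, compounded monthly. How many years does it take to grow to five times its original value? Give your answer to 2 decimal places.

40.30 years

(1 + 0.00333333)^(12t) = 5.
12t = ln 5 / ln(1 + 0.00333333) ≈ 1.6094/0.00332779 ≈ 483.6356.
t ≈ 40.3030.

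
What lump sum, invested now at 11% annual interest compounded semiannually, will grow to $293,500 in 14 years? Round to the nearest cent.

Growth factor = (1 + 0.055)^28 ≈ 4.47784307486.
P = 293,500/4.47784307486 ≈ 65,544.9499.

$65,544.95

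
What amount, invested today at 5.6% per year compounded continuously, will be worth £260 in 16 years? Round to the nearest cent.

£106.13

P = A·e^(−rt) = 260·e^(−0.896).
e^(−0.896) ≈ 0.408199195, so P ≈ 106.1318.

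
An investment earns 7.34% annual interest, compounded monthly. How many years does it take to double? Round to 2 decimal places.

(1 + 0.00611667)^(12t) = 2.
12t = ln 2 / ln(1 + 0.00611667) ≈ 0.69315/0.00609804 ≈ 113.6673.
t ≈ 9.4723.

9.47 years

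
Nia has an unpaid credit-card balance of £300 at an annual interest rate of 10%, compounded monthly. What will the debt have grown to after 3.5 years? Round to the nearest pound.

£425

Periodic rate = 10%/12 = 0.00833333; periods = 12·3.5 = 42.
A = 300·(1 + 0.1/12)^42 ≈ 300·1.41701099 ≈ 425.1033.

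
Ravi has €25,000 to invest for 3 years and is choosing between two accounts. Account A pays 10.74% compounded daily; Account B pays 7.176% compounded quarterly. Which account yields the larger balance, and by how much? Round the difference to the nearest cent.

Account A, by €3,556.27

A: (1 + 0.1074/365)^1095 ≈ 1.380095371, so 25,000 × 1.380095371 ≈ 34,502.3843.
B: (1 + 0.01794)^12 ≈ 1.2378447067, so 25,000 × 1.2378447067 ≈ 30,946.1177.
Difference ≈ 3,556.2666 in favor of A.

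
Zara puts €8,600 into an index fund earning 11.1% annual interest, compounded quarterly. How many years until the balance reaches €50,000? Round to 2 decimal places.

We need (1 + 0.02775)^(4t) = 5.814, so 4t = ln 5.814 / ln 1.02775 ≈ 64.3089.
t ≈ 64.3089/4 = 16.0772 years.

16.08 years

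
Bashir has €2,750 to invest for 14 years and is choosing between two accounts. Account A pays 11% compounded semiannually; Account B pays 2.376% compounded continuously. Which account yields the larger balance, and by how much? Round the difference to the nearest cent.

Account A, by €8,478.79

Account A growth factor: (1 + 0.055)^28 ≈ 4.4778430749; balance ≈ 12,314.0685.
Account B growth factor: e^(0.02376·14) = e^0.33264 ≈ 1.394645136; balance ≈ 3,835.2741.
Account A is larger by 8,478.7943.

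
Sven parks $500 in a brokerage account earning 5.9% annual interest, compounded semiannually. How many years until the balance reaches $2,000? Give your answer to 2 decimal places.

23.84 years

We need (1 + 0.0295)^(2t) = 4, so 2t = ln 4 / ln 1.0295 ≈ 47.6828.
t ≈ 47.6828/2 = 23.8414 years.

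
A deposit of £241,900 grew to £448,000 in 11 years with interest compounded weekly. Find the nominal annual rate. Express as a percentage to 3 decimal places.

5.605%

The 572-period growth factor is 448,000/241,900 = 1.852.
r/52 = 1.852^(1/572) − 1 ≈ 0.00107797, so r ≈ 52·0.00107797 = 5.60546%.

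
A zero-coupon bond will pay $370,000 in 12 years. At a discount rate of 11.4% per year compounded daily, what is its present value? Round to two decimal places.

$94,227.93

Growth factor = (1 + 0.114/365)^4380 ≈ 3.92664908325.
P = 370,000/3.92664908325 ≈ 94,227.9262.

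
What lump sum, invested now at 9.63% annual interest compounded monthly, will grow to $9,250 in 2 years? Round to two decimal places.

Growth factor = (1 + 0.008025)^24 ≈ 1.211466128.
P = 9,250/1.211466128 ≈ 7,635.3765.

$7,635.38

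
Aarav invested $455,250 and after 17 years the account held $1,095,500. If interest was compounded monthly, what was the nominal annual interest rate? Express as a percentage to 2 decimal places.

5.18%

The 204-period growth factor is 1,095,500/455,250 = 2.40637.
r/12 = 2.40637^(1/204) − 1 ≈ 0.00431378, so r ≈ 12·0.00431378 = 5.17654%.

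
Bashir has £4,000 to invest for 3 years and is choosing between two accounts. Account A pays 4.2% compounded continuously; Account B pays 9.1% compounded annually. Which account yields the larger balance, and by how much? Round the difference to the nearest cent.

Account B, by £657.26

Account A growth factor: e^(0.042·3) = e^0.126 ≈ 1.134282168; balance ≈ 4,537.1287.
Account B growth factor: (1 + 0.091)^3 ≈ 1.298596571; balance ≈ 5,194.3863.
Account B is larger by 657.2576.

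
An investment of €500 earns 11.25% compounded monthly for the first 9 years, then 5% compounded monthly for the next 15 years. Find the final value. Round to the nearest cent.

After 9 years at 11.25%: 500 × 2.739521753 ≈ 1,369.7609.
Then 15 years at 5%: 1,369.7609 × 2.113703932 ≈ 2,895.2690.

€2,895.27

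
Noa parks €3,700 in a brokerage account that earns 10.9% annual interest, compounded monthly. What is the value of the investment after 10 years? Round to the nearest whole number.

€10,951

Growth factor = (1 + 0.109/12)^120 ≈ 2.9596746836.
A ≈ 3,700 × 2.9596746836 ≈ 10,950.7963.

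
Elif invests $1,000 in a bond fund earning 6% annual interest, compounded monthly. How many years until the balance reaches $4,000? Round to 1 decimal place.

23.2 years

We need (1 + 0.005)^(12t) = 4, so 12t = ln 4 / ln 1.005 ≈ 277.9514.
t ≈ 277.9514/12 = 23.1626 years.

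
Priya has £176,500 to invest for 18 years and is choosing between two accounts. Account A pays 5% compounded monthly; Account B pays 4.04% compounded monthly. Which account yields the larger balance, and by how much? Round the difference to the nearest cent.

Account A growth factor: (1 + 0.05/12)^216 ≈ 2.45500842279; balance ≈ 433,308.9866.
Account B growth factor: (1 + 0.0404/12)^216 ≈ 2.06675267727; balance ≈ 364,781.8475.
Account A is larger by 68,527.1391.

Account A, by £68,527.14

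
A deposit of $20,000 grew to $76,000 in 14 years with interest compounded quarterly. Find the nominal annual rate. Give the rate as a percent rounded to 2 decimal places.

9.65%

(1 + r/4)^56 = 76,000/20,000 = 3.8.
1 + r/4 = 3.8^(1/56) ≈ 1.024126, so r/4 ≈ 0.0241257.
r ≈ 4·0.0241257 = 9.65029%.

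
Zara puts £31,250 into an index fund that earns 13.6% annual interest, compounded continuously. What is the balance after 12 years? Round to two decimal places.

£159,815.40

A = P·e^(rt) = 31,250·e^(0.136·12) = 31,250·e^1.632.
e^1.632 ≈ 5.11409268253, so A ≈ 159,815.3963.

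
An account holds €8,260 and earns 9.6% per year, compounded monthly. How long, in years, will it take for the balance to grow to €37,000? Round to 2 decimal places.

(1 + 0.008)^(12t) = 37,000/8,260 = 4.4794.
12t·ln(1 + 0.008) = ln(4.4794); 12t = 1.4995/0.00796817 ≈ 188.1854.
t ≈ 15.6821 years.

15.68 years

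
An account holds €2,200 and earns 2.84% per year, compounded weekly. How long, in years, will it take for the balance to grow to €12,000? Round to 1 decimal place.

We need (1 + 0.000546154)^(52t) = 5.4545, so 52t = ln 5.4545 / ln 1.000546 ≈ 3107.0229.
t ≈ 3107.0229/52 = 59.7504 years.

59.8 years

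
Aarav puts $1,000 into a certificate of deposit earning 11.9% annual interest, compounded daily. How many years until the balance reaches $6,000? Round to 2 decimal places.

15.06 years

We need (1 + 0.000326027)^(365t) = 6, so 365t = ln 6 / ln 1.000326 ≈ 5496.6287.
t ≈ 5496.6287/365 = 15.0593 years.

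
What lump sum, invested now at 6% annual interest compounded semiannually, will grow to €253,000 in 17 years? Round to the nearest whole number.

€92,609

Growth factor = (1 + 0.03)^34 ≈ 2.73190529551.
P = 253,000/2.73190529551 ≈ 92,609.3596.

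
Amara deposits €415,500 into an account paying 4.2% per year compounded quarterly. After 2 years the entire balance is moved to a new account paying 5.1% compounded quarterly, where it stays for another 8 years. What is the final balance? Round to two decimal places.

Phase 1: 415,500·(1 + 0.0105)^8 ≈ 451,711.9406.
Phase 2: 451,711.9406·(1 + 0.01275)^32 ≈ 677,537.9571.

€677,537.96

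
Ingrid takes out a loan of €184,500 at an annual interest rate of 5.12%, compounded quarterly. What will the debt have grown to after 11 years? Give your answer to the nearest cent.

€322,878.29

Growth factor = (1 + 0.0128)^44 ≈ 1.7500178466.
A ≈ 184,500 × 1.7500178466 ≈ 322,878.2927.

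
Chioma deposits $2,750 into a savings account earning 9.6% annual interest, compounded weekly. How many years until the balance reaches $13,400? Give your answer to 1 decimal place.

(1 + 0.00184615)^(52t) = 13,400/2,750 = 4.8727.
52t·ln(1 + 0.00184615) = ln(4.8727); 52t = 1.5837/0.00184445 ≈ 858.6041.
t ≈ 16.5116 years.

16.5 years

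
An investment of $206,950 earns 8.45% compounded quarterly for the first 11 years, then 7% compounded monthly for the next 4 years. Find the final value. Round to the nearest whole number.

$686,415

After 11 years at 8.45%: 206,950 × 2.50883441781 ≈ 519,203.2828.
Then 4 years at 7%: 519,203.2828 × 1.32205387789 ≈ 686,414.7134.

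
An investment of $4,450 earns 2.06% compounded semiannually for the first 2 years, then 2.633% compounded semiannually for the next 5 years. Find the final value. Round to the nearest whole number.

$5,284

Phase 1: 4,450·(1 + 0.0103)^4 ≈ 4,636.1921.
Phase 2: 4,636.1921·(1 + 0.013165)^10 ≈ 5,284.0049.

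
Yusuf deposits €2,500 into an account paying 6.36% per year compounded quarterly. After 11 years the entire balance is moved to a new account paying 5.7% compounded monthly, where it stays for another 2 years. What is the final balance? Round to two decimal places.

After 11 years at 6.36%: 2,500 × 2.001899422 ≈ 5,004.7486.
Then 2 years at 5.7%: 5,004.7486 × 1.12044968 ≈ 5,607.5689.

€5,607.57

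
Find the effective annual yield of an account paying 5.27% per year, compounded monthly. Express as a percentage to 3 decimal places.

5.399%

One year is 12 periods at 0.00439167 each: (1 + 0.00439167)^12 ≈ 1.053992.
EAR = 1.053992 − 1 ≈ 5.39917%.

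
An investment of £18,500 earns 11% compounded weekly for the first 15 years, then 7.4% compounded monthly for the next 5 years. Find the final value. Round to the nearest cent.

After 15 years at 11%: 18,500 × 5.19791334353 ≈ 96,161.3969.
Then 5 years at 7.4%: 96,161.3969 × 1.44609068358 ≈ 139,058.1001.

£139,058.10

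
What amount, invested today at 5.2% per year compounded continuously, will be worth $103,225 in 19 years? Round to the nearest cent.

$38,432.79

P = A·e^(−rt) = 103,225·e^(−0.988).
e^(−0.988) ≈ 0.372320588053, so P ≈ 38,432.7927.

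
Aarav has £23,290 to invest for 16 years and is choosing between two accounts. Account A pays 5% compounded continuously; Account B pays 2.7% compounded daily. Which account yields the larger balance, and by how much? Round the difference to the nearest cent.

Account A, by £15,959.02

Account A growth factor: e^(0.05·16) = e^0.8 ≈ 2.2255409285; balance ≈ 51,832.8482.
Account B growth factor: (1 + 0.027/365)^5840 ≈ 1.540310505; balance ≈ 35,873.8317.
Account A is larger by 15,959.0166.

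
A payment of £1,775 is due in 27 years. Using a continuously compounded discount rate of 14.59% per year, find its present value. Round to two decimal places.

£34.54

P = A·e^(−rt) = 1,775·e^(−3.9393).
e^(−3.9393) ≈ 0.01946183326, so P ≈ 34.5448.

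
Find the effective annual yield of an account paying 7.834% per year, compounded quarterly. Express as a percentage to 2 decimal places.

EAR = (1 + 7.834%/4)^4 − 1 = (1 + 0.019585)^4 − 1.
(1 + 0.019585)^4 ≈ 1.080672, so EAR ≈ 8.06716%.

8.07%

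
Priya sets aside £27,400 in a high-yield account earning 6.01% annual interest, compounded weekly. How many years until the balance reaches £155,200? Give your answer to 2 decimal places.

(1 + 0.00115577)^(52t) = 155,200/27,400 = 5.6642.
52t·ln(1 + 0.00115577) = ln(5.6642); 52t = 1.7342/0.0011551 ≈ 1501.3149.
t ≈ 28.8714 years.

28.87 years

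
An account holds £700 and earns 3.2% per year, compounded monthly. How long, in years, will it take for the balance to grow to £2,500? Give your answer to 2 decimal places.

39.83 years

(1 + 0.00266667)^(12t) = 2,500/700 = 3.5714.
12t·ln(1 + 0.00266667) = ln(3.5714); 12t = 1.273/0.00266312 ≈ 477.9983.
t ≈ 39.8332 years.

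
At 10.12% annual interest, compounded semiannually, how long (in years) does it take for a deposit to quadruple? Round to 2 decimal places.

14.04 years

(1 + 0.0506)^(2t) = 4.
2t = ln 4 / ln(1 + 0.0506) ≈ 1.3863/0.0493614 ≈ 28.0846.
t ≈ 14.0423.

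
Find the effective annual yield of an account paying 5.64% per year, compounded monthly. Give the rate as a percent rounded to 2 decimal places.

5.79%

One year is 12 periods at 0.0047 each: (1 + 0.0047)^12 ≈ 1.057881.
EAR = 1.057881 − 1 ≈ 5.78810%.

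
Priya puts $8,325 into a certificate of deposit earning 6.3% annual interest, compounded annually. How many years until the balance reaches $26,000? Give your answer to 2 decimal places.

18.64 years

We need (1 + 0.063)^t = 3.1231, so t = ln 3.1231 / ln 1.063 ≈ 18.6403.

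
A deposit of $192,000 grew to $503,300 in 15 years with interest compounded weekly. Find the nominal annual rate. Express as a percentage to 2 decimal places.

(1 + r/52)^780 = 503,300/192,000 = 2.62135.
1 + r/52 = 2.62135^(1/780) ≈ 1.001236, so r/52 ≈ 0.00123626.
r ≈ 52·0.00123626 = 6.42858%.

6.43%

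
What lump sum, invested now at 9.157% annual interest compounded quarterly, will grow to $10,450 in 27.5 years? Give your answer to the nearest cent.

$866.60

Periodic rate = 9.157%/4 = 0.0228925; 110 periods.
P = 10,450/(1 + 0.0228925)^110 ≈ 10,450/12.058668989 ≈ 866.5965.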